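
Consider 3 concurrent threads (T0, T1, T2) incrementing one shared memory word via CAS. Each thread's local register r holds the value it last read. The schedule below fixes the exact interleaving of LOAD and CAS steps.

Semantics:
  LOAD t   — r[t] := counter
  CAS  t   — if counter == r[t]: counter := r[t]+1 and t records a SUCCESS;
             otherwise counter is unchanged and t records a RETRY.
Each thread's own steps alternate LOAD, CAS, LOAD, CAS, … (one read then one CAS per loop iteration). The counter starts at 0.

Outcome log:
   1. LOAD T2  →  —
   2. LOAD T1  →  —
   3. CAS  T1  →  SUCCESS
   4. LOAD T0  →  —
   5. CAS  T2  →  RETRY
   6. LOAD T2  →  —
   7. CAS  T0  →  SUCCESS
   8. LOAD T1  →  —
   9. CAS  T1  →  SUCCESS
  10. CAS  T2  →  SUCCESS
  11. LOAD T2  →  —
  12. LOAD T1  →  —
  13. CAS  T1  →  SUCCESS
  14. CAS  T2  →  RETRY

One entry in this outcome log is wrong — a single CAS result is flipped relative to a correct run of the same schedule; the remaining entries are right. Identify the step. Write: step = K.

Correct run:
[1] T2.load  rd  (counter 0, T2.r 0)
[2] T1.load  rd  (counter 0, T1.r 0)
[3] T1.cas  hit  (counter 1, T1.r 0)
[4] T0.load  rd  (counter 1, T0.r 1)
[5] T2.cas  miss  (counter 1, T2.r 0)
[6] T2.load  rd  (counter 1, T2.r 1)
[7] T0.cas  hit  (counter 2, T0.r 1)
[8] T1.load  rd  (counter 2, T1.r 2)
[9] T1.cas  hit  (counter 3, T1.r 2)
[10] T2.cas  miss  (counter 3, T2.r 1)
[11] T2.load  rd  (counter 3, T2.r 3)
[12] T1.load  rd  (counter 3, T1.r 3)
[13] T1.cas  hit  (counter 4, T1.r 3)
[14] T2.cas  miss  (counter 4, T2.r 3)
Flip is step 10.

step = 10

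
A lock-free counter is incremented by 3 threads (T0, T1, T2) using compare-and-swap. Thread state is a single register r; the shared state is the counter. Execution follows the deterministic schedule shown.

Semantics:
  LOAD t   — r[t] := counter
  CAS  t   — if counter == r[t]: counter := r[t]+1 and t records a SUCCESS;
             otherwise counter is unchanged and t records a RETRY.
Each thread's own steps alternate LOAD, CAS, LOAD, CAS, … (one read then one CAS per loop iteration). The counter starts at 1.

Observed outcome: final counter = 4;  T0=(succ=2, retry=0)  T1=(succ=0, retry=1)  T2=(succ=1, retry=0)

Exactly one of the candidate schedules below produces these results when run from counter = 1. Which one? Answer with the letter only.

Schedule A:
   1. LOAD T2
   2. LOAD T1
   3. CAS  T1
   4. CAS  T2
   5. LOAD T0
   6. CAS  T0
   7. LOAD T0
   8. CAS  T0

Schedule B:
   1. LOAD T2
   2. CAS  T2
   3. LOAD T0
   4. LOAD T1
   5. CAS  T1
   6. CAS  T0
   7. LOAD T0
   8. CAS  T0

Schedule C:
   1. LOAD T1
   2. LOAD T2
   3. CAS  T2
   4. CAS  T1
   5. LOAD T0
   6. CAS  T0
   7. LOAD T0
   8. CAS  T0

C

Run C:
T1 LOAD — after: cnt=1, r=1 — load
T2 LOAD — after: cnt=1, r=1 — load
T2 CAS — after: cnt=2, r=1 — ok
T1 CAS — after: cnt=2, r=1 — retry
T0 LOAD — after: cnt=2, r=2 — load
T0 CAS — after: cnt=3, r=2 — ok
T0 LOAD — after: cnt=3, r=3 — load
T0 CAS — after: cnt=4, r=3 — ok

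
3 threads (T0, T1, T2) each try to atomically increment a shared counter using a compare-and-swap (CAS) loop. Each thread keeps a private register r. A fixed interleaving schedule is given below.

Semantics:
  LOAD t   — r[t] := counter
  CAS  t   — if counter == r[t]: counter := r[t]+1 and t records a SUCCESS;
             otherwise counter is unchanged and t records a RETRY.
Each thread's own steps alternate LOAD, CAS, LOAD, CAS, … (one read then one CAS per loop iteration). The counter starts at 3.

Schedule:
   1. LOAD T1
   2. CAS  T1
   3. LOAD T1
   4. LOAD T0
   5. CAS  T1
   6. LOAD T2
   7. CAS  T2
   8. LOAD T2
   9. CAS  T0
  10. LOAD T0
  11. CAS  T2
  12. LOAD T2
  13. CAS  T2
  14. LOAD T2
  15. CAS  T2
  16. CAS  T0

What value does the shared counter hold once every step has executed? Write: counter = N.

counter = 9

1. LOAD T1 → mem=3 r[T1]=3 [LOAD]
2. CAS T1 → mem=4 r[T1]=3 [OK]
3. LOAD T1 → mem=4 r[T1]=4 [LOAD]
4. LOAD T0 → mem=4 r[T0]=4 [LOAD]
5. CAS T1 → mem=5 r[T1]=4 [OK]
6. LOAD T2 → mem=5 r[T2]=5 [LOAD]
7. CAS T2 → mem=6 r[T2]=5 [OK]
8. LOAD T2 → mem=6 r[T2]=6 [LOAD]
9. CAS T0 → mem=6 r[T0]=4 [RETRY]
10. LOAD T0 → mem=6 r[T0]=6 [LOAD]
11. CAS T2 → mem=7 r[T2]=6 [OK]
12. LOAD T2 → mem=7 r[T2]=7 [LOAD]
13. CAS T2 → mem=8 r[T2]=7 [OK]
14. LOAD T2 → mem=8 r[T2]=8 [LOAD]
15. CAS T2 → mem=9 r[T2]=8 [OK]
16. CAS T0 → mem=9 r[T0]=6 [RETRY]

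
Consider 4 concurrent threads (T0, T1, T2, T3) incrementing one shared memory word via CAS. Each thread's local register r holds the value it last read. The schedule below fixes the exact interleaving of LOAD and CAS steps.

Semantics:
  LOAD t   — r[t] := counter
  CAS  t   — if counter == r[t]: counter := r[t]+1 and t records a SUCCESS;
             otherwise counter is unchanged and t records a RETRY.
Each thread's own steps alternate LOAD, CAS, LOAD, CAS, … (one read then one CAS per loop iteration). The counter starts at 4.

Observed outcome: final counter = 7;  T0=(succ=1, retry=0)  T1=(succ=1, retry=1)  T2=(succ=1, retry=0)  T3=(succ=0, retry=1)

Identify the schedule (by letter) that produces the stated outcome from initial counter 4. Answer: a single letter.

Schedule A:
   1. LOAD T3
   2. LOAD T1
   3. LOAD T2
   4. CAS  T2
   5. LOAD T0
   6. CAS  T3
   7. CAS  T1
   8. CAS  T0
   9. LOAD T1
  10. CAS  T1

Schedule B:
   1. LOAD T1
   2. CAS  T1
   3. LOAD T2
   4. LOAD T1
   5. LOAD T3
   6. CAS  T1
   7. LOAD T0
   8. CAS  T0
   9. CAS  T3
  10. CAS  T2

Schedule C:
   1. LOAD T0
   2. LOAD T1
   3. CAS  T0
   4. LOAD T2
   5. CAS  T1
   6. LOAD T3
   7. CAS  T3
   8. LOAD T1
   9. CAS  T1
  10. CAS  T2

Simulating candidate A:
   1) LOAD T3:  M=4  r_T3=4
   2) LOAD T1:  M=4  r_T1=4
   3) LOAD T2:  M=4  r_T2=4
   4) CAS  T2:  M=5  r_T2=4 ✓
   5) LOAD T0:  M=5  r_T0=5
   6) CAS  T3:  M=5  r_T3=4 ✗
   7) CAS  T1:  M=5  r_T1=4 ✗
   8) CAS  T0:  M=6  r_T0=5 ✓
   9) LOAD T1:  M=6  r_T1=6
  10) CAS  T1:  M=7  r_T1=6 ✓

A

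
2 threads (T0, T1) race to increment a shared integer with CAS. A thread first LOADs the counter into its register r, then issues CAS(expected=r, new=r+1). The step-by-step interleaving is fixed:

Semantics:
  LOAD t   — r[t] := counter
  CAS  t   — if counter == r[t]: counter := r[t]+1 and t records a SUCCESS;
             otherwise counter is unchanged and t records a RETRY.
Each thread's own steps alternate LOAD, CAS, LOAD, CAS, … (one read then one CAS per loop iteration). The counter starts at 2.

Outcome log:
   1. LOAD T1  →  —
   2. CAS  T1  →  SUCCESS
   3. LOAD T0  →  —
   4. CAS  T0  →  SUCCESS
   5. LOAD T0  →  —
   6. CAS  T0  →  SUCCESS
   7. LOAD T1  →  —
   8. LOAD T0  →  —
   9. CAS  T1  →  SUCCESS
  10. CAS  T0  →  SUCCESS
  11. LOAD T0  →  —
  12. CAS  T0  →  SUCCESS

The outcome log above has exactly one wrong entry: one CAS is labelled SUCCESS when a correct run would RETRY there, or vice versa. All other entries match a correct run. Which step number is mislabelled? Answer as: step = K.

step = 10

Reference trace:
step 1: T1 LOAD ⇒ load; ctr=2 reg=2
step 2: T1 CAS ⇒ ok; ctr=3 reg=2
step 3: T0 LOAD ⇒ load; ctr=3 reg=3
step 4: T0 CAS ⇒ ok; ctr=4 reg=3
step 5: T0 LOAD ⇒ load; ctr=4 reg=4
step 6: T0 CAS ⇒ ok; ctr=5 reg=4
step 7: T1 LOAD ⇒ load; ctr=5 reg=5
step 8: T0 LOAD ⇒ load; ctr=5 reg=5
step 9: T1 CAS ⇒ ok; ctr=6 reg=5
step 10: T0 CAS ⇒ retry; ctr=6 reg=5
step 11: T0 LOAD ⇒ load; ctr=6 reg=6
step 12: T0 CAS ⇒ ok; ctr=7 reg=6
Flip is step 10.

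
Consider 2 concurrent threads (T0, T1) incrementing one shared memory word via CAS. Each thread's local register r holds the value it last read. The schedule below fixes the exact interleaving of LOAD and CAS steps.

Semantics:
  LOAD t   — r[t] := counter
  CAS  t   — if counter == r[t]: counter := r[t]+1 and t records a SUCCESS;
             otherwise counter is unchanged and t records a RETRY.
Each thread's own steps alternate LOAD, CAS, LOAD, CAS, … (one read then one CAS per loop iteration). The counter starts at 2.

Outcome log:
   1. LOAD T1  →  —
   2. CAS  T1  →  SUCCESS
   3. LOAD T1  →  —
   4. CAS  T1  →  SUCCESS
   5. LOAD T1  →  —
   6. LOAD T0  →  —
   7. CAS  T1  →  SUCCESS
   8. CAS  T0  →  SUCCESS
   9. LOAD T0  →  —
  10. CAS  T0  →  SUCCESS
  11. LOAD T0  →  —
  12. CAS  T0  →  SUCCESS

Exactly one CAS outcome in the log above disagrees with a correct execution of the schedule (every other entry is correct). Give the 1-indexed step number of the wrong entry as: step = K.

step = 8

Correct run:
[1] T1.load  rd  (counter 2, T1.r 2)
[2] T1.cas  hit  (counter 3, T1.r 2)
[3] T1.load  rd  (counter 3, T1.r 3)
[4] T1.cas  hit  (counter 4, T1.r 3)
[5] T1.load  rd  (counter 4, T1.r 4)
[6] T0.load  rd  (counter 4, T0.r 4)
[7] T1.cas  hit  (counter 5, T1.r 4)
[8] T0.cas  miss  (counter 5, T0.r 4)
[9] T0.load  rd  (counter 5, T0.r 5)
[10] T0.cas  hit  (counter 6, T0.r 5)
[11] T0.load  rd  (counter 6, T0.r 6)
[12] T0.cas  hit  (counter 7, T0.r 6)
Log disagrees first at step 8.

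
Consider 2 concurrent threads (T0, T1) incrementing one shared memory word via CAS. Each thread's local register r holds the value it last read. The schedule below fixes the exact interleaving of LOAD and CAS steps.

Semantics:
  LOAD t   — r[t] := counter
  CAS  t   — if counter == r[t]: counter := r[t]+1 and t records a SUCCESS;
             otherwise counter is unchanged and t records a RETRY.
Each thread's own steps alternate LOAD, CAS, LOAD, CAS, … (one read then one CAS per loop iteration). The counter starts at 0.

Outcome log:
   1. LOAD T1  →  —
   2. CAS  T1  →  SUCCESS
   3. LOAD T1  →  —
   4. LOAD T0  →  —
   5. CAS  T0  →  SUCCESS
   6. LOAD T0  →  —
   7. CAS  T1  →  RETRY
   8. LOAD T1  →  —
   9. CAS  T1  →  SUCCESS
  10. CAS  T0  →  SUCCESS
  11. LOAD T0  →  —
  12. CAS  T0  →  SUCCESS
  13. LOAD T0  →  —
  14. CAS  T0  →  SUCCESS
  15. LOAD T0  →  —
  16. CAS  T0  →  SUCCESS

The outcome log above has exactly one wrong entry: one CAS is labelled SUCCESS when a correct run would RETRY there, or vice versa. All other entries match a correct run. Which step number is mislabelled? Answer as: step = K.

Re-executing:
1. LOAD T1 → mem=0 r[T1]=0 [LOAD]
2. CAS T1 → mem=1 r[T1]=0 [OK]
3. LOAD T1 → mem=1 r[T1]=1 [LOAD]
4. LOAD T0 → mem=1 r[T0]=1 [LOAD]
5. CAS T0 → mem=2 r[T0]=1 [OK]
6. LOAD T0 → mem=2 r[T0]=2 [LOAD]
7. CAS T1 → mem=2 r[T1]=1 [RETRY]
8. LOAD T1 → mem=2 r[T1]=2 [LOAD]
9. CAS T1 → mem=3 r[T1]=2 [OK]
10. CAS T0 → mem=3 r[T0]=2 [RETRY]
11. LOAD T0 → mem=3 r[T0]=3 [LOAD]
12. CAS T0 → mem=4 r[T0]=3 [OK]
13. LOAD T0 → mem=4 r[T0]=4 [LOAD]
14. CAS T0 → mem=5 r[T0]=4 [OK]
15. LOAD T0 → mem=5 r[T0]=5 [LOAD]
16. CAS T0 → mem=6 r[T0]=5 [OK]
Mismatch at 10.

step = 10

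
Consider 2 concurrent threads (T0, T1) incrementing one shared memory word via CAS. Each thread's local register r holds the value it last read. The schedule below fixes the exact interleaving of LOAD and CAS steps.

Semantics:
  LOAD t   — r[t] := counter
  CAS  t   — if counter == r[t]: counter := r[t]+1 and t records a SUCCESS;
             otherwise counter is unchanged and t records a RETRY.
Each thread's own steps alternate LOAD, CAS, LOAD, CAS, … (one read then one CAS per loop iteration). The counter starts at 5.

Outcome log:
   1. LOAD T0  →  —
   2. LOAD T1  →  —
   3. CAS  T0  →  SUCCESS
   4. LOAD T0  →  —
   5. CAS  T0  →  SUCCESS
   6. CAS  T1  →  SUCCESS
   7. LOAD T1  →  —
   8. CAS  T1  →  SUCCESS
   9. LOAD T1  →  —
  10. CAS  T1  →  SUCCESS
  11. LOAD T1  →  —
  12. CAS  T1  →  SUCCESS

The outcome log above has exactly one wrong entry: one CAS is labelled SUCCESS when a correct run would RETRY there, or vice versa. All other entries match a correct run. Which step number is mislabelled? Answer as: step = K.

Re-executing:
1. LOAD T0 → mem=5 r[T0]=5 [LOAD]
2. LOAD T1 → mem=5 r[T1]=5 [LOAD]
3. CAS T0 → mem=6 r[T0]=5 [OK]
4. LOAD T0 → mem=6 r[T0]=6 [LOAD]
5. CAS T0 → mem=7 r[T0]=6 [OK]
6. CAS T1 → mem=7 r[T1]=5 [RETRY]
7. LOAD T1 → mem=7 r[T1]=7 [LOAD]
8. CAS T1 → mem=8 r[T1]=7 [OK]
9. LOAD T1 → mem=8 r[T1]=8 [LOAD]
10. CAS T1 → mem=9 r[T1]=8 [OK]
11. LOAD T1 → mem=9 r[T1]=9 [LOAD]
12. CAS T1 → mem=10 r[T1]=9 [OK]
Flip is step 6.

step = 6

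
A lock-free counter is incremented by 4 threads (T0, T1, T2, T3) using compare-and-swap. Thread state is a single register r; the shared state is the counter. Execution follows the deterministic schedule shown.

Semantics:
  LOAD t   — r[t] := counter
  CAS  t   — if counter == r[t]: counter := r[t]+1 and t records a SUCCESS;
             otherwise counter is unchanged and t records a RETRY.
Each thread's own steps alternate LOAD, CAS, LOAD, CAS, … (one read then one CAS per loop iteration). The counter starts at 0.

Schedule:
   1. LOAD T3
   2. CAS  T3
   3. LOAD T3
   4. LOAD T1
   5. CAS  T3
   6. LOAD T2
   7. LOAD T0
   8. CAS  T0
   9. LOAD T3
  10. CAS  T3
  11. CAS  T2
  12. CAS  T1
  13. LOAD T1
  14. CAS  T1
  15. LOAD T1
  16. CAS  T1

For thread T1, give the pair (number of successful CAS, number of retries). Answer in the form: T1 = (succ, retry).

T1 = (2, 1)

   1) LOAD T3:  M=0  r_T3=0
   2) CAS  T3:  M=1  r_T3=0 ✓
   3) LOAD T3:  M=1  r_T3=1
   4) LOAD T1:  M=1  r_T1=1
   5) CAS  T3:  M=2  r_T3=1 ✓
   6) LOAD T2:  M=2  r_T2=2
   7) LOAD T0:  M=2  r_T0=2
   8) CAS  T0:  M=3  r_T0=2 ✓
   9) LOAD T3:  M=3  r_T3=3
  10) CAS  T3:  M=4  r_T3=3 ✓
  11) CAS  T2:  M=4  r_T2=2 ✗
  12) CAS  T1:  M=4  r_T1=1 ✗
  13) LOAD T1:  M=4  r_T1=4
  14) CAS  T1:  M=5  r_T1=4 ✓
  15) LOAD T1:  M=5  r_T1=5
  16) CAS  T1:  M=6  r_T1=5 ✓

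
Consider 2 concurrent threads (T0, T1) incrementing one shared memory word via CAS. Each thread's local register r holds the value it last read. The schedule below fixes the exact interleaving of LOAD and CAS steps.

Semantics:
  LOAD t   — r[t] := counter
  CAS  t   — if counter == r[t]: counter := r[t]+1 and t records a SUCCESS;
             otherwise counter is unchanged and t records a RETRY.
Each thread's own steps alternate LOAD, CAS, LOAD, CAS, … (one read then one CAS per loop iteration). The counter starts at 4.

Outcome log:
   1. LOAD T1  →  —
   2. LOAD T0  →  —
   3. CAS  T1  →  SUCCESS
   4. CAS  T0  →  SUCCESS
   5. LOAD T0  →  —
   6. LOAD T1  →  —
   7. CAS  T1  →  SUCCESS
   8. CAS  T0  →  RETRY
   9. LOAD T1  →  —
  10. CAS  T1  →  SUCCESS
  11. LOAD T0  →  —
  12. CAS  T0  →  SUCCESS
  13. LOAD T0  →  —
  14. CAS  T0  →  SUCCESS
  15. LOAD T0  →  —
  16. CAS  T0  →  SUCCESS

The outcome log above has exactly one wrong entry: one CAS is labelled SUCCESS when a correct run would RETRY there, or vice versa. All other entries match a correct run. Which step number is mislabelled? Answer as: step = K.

step = 4

Reference trace:
#1 T1 reads 4
#2 T0 reads 4
#3 T1 CAS(4→5) writes; counter now 5
#4 T0 CAS(4→5) fails; counter now 5
#5 T0 reads 5
#6 T1 reads 5
#7 T1 CAS(5→6) writes; counter now 6
#8 T0 CAS(5→6) fails; counter now 6
#9 T1 reads 6
#10 T1 CAS(6→7) writes; counter now 7
#11 T0 reads 7
#12 T0 CAS(7→8) writes; counter now 8
#13 T0 reads 8
#14 T0 CAS(8→9) writes; counter now 9
#15 T0 reads 9
#16 T0 CAS(9→10) writes; counter now 10
Mismatch at 4.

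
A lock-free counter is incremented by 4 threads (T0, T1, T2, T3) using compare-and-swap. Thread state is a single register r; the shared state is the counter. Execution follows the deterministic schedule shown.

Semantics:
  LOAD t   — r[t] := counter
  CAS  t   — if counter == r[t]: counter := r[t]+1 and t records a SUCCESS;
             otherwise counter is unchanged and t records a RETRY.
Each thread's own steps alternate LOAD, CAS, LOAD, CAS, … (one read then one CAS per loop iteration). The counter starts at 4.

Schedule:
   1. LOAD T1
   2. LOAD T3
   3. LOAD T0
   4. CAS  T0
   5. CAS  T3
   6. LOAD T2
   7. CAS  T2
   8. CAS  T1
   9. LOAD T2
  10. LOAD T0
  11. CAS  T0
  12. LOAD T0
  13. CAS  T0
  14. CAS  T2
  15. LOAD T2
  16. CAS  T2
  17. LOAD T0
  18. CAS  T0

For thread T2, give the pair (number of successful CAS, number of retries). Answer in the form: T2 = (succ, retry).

T2 = (2, 1)

T1 LOAD — after: cnt=4, r=4 — load
T3 LOAD — after: cnt=4, r=4 — load
T0 LOAD — after: cnt=4, r=4 — load
T0 CAS — after: cnt=5, r=4 — ok
T3 CAS — after: cnt=5, r=4 — retry
T2 LOAD — after: cnt=5, r=5 — load
T2 CAS — after: cnt=6, r=5 — ok
T1 CAS — after: cnt=6, r=4 — retry
T2 LOAD — after: cnt=6, r=6 — load
T0 LOAD — after: cnt=6, r=6 — load
T0 CAS — after: cnt=7, r=6 — ok
T0 LOAD — after: cnt=7, r=7 — load
T0 CAS — after: cnt=8, r=7 — ok
T2 CAS — after: cnt=8, r=6 — retry
T2 LOAD — after: cnt=8, r=8 — load
T2 CAS — after: cnt=9, r=8 — ok
T0 LOAD — after: cnt=9, r=9 — load
T0 CAS — after: cnt=10, r=9 — ok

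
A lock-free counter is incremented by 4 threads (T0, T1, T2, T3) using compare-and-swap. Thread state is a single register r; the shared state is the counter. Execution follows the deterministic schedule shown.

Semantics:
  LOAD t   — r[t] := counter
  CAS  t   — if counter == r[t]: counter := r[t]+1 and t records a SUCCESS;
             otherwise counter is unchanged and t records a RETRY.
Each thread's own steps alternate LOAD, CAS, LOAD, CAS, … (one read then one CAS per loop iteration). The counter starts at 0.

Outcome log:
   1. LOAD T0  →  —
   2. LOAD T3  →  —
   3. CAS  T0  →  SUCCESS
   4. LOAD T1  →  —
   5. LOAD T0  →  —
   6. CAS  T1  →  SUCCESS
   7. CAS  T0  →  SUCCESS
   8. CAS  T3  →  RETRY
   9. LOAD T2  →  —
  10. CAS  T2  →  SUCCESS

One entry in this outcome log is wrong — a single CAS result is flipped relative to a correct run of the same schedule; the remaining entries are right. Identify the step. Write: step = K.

step = 7

Re-executing:
1. LOAD T0 → mem=0 r[T0]=0 [LOAD]
2. LOAD T3 → mem=0 r[T3]=0 [LOAD]
3. CAS T0 → mem=1 r[T0]=0 [OK]
4. LOAD T1 → mem=1 r[T1]=1 [LOAD]
5. LOAD T0 → mem=1 r[T0]=1 [LOAD]
6. CAS T1 → mem=2 r[T1]=1 [OK]
7. CAS T0 → mem=2 r[T0]=1 [RETRY]
8. CAS T3 → mem=2 r[T3]=0 [RETRY]
9. LOAD T2 → mem=2 r[T2]=2 [LOAD]
10. CAS T2 → mem=3 r[T2]=2 [OK]
Log disagrees first at step 7.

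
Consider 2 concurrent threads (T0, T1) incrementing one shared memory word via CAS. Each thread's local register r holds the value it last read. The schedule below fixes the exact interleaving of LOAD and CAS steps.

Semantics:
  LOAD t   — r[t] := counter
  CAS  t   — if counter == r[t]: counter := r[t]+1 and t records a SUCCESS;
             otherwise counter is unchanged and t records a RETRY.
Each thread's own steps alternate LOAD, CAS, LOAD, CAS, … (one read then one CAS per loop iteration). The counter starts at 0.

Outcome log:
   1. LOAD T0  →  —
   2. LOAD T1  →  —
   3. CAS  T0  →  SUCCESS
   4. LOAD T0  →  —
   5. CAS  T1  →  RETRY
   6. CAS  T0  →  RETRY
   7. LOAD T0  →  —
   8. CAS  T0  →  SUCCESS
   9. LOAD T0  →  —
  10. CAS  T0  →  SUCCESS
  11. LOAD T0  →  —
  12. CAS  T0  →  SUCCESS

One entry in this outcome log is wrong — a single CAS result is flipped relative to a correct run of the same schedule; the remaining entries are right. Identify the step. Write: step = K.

Re-executing:
T0 LOAD — after: cnt=0, r=0 — load
T1 LOAD — after: cnt=0, r=0 — load
T0 CAS — after: cnt=1, r=0 — ok
T0 LOAD — after: cnt=1, r=1 — load
T1 CAS — after: cnt=1, r=0 — retry
T0 CAS — after: cnt=2, r=1 — ok
T0 LOAD — after: cnt=2, r=2 — load
T0 CAS — after: cnt=3, r=2 — ok
T0 LOAD — after: cnt=3, r=3 — load
T0 CAS — after: cnt=4, r=3 — ok
T0 LOAD — after: cnt=4, r=4 — load
T0 CAS — after: cnt=5, r=4 — ok
Mismatch at 6.

step = 6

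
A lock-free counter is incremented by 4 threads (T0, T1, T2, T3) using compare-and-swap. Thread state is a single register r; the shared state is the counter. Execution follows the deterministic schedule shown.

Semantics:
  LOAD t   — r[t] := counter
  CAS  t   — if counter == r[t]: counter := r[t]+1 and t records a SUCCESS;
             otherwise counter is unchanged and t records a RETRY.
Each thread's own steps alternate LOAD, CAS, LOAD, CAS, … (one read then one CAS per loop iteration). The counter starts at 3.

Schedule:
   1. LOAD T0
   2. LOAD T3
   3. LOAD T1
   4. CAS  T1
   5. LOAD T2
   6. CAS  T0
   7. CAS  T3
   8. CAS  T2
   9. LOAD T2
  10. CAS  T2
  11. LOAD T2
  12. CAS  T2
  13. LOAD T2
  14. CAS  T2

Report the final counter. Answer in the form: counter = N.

counter = 8

   1) LOAD T0:  M=3  r_T0=3
   2) LOAD T3:  M=3  r_T3=3
   3) LOAD T1:  M=3  r_T1=3
   4) CAS  T1:  M=4  r_T1=3 ✓
   5) LOAD T2:  M=4  r_T2=4
   6) CAS  T0:  M=4  r_T0=3 ✗
   7) CAS  T3:  M=4  r_T3=3 ✗
   8) CAS  T2:  M=5  r_T2=4 ✓
   9) LOAD T2:  M=5  r_T2=5
  10) CAS  T2:  M=6  r_T2=5 ✓
  11) LOAD T2:  M=6  r_T2=6
  12) CAS  T2:  M=7  r_T2=6 ✓
  13) LOAD T2:  M=7  r_T2=7
  14) CAS  T2:  M=8  r_T2=7 ✓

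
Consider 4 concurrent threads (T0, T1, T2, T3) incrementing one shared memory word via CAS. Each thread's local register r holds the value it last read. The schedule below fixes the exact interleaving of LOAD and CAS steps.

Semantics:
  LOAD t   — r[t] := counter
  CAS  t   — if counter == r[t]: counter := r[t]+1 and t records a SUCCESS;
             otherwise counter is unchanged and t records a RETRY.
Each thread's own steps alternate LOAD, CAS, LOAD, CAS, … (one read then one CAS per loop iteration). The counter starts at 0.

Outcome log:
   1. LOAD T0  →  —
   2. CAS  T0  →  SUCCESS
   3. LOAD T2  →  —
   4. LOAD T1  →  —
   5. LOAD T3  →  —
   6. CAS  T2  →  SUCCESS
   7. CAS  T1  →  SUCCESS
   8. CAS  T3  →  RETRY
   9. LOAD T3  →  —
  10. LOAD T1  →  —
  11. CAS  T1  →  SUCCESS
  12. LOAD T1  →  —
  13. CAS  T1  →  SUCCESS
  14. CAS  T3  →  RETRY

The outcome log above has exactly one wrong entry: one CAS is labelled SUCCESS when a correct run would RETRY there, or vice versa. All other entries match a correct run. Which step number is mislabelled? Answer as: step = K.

Reference trace:
1. LOAD T0 → mem=0 r[T0]=0 [LOAD]
2. CAS T0 → mem=1 r[T0]=0 [OK]
3. LOAD T2 → mem=1 r[T2]=1 [LOAD]
4. LOAD T1 → mem=1 r[T1]=1 [LOAD]
5. LOAD T3 → mem=1 r[T3]=1 [LOAD]
6. CAS T2 → mem=2 r[T2]=1 [OK]
7. CAS T1 → mem=2 r[T1]=1 [RETRY]
8. CAS T3 → mem=2 r[T3]=1 [RETRY]
9. LOAD T3 → mem=2 r[T3]=2 [LOAD]
10. LOAD T1 → mem=2 r[T1]=2 [LOAD]
11. CAS T1 → mem=3 r[T1]=2 [OK]
12. LOAD T1 → mem=3 r[T1]=3 [LOAD]
13. CAS T1 → mem=4 r[T1]=3 [OK]
14. CAS T3 → mem=4 r[T3]=2 [RETRY]
Flip is step 7.

step = 7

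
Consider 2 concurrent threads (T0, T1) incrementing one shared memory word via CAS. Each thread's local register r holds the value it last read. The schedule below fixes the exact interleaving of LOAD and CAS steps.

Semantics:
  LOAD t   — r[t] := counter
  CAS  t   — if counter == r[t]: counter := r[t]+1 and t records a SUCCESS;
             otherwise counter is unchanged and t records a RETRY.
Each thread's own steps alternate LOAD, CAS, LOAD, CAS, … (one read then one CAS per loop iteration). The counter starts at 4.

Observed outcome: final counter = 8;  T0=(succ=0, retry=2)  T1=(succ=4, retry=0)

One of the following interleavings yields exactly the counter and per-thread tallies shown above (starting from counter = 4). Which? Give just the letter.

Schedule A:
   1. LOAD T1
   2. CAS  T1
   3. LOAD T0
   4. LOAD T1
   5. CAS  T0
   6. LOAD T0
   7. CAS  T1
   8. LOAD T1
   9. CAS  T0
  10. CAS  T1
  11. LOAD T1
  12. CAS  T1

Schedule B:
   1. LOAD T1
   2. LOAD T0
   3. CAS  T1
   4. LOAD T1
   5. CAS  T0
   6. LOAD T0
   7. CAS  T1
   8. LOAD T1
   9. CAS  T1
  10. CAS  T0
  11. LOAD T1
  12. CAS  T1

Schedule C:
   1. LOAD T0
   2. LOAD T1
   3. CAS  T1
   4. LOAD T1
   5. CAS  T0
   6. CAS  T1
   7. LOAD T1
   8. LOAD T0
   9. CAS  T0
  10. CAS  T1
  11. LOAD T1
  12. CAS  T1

B

Simulating candidate B:
[1] T1.load  rd  (counter 4, T1.r 4)
[2] T0.load  rd  (counter 4, T0.r 4)
[3] T1.cas  hit  (counter 5, T1.r 4)
[4] T1.load  rd  (counter 5, T1.r 5)
[5] T0.cas  miss  (counter 5, T0.r 4)
[6] T0.load  rd  (counter 5, T0.r 5)
[7] T1.cas  hit  (counter 6, T1.r 5)
[8] T1.load  rd  (counter 6, T1.r 6)
[9] T1.cas  hit  (counter 7, T1.r 6)
[10] T0.cas  miss  (counter 7, T0.r 5)
[11] T1.load  rd  (counter 7, T1.r 7)
[12] T1.cas  hit  (counter 8, T1.r 7)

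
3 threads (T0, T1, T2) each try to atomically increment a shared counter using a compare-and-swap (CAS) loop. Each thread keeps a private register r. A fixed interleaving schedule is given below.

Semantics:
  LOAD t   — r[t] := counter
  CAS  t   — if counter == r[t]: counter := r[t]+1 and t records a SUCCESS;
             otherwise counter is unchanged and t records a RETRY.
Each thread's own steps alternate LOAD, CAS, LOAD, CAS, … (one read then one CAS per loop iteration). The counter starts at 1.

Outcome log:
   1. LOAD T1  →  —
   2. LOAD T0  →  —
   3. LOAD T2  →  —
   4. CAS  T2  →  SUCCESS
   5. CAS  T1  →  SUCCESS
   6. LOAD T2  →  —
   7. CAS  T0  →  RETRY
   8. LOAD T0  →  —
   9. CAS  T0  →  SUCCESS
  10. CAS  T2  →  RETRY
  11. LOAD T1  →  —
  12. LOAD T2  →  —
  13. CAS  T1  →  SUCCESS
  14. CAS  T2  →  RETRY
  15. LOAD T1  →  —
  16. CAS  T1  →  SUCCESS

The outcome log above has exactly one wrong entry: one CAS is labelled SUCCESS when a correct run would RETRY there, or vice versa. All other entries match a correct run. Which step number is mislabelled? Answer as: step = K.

step = 5

Correct run:
step 1: T1 LOAD ⇒ load; ctr=1 reg=1
step 2: T0 LOAD ⇒ load; ctr=1 reg=1
step 3: T2 LOAD ⇒ load; ctr=1 reg=1
step 4: T2 CAS ⇒ ok; ctr=2 reg=1
step 5: T1 CAS ⇒ retry; ctr=2 reg=1
step 6: T2 LOAD ⇒ load; ctr=2 reg=2
step 7: T0 CAS ⇒ retry; ctr=2 reg=1
step 8: T0 LOAD ⇒ load; ctr=2 reg=2
step 9: T0 CAS ⇒ ok; ctr=3 reg=2
step 10: T2 CAS ⇒ retry; ctr=3 reg=2
step 11: T1 LOAD ⇒ load; ctr=3 reg=3
step 12: T2 LOAD ⇒ load; ctr=3 reg=3
step 13: T1 CAS ⇒ ok; ctr=4 reg=3
step 14: T2 CAS ⇒ retry; ctr=4 reg=3
step 15: T1 LOAD ⇒ load; ctr=4 reg=4
step 16: T1 CAS ⇒ ok; ctr=5 reg=4
Mismatch at 5.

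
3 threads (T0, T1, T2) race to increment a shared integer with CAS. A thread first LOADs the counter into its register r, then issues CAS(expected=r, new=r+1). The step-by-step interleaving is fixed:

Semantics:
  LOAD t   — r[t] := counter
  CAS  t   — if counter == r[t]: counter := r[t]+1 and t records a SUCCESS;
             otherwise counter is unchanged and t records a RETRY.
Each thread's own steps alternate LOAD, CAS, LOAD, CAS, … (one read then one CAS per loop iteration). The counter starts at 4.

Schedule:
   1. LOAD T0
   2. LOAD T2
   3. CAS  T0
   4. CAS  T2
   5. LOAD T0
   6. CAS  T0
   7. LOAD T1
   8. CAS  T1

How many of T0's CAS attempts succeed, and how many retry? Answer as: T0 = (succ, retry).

T0 = (2, 0)

1. LOAD T0 → mem=4 r[T0]=4 [LOAD]
2. LOAD T2 → mem=4 r[T2]=4 [LOAD]
3. CAS T0 → mem=5 r[T0]=4 [OK]
4. CAS T2 → mem=5 r[T2]=4 [RETRY]
5. LOAD T0 → mem=5 r[T0]=5 [LOAD]
6. CAS T0 → mem=6 r[T0]=5 [OK]
7. LOAD T1 → mem=6 r[T1]=6 [LOAD]
8. CAS T1 → mem=7 r[T1]=6 [OK]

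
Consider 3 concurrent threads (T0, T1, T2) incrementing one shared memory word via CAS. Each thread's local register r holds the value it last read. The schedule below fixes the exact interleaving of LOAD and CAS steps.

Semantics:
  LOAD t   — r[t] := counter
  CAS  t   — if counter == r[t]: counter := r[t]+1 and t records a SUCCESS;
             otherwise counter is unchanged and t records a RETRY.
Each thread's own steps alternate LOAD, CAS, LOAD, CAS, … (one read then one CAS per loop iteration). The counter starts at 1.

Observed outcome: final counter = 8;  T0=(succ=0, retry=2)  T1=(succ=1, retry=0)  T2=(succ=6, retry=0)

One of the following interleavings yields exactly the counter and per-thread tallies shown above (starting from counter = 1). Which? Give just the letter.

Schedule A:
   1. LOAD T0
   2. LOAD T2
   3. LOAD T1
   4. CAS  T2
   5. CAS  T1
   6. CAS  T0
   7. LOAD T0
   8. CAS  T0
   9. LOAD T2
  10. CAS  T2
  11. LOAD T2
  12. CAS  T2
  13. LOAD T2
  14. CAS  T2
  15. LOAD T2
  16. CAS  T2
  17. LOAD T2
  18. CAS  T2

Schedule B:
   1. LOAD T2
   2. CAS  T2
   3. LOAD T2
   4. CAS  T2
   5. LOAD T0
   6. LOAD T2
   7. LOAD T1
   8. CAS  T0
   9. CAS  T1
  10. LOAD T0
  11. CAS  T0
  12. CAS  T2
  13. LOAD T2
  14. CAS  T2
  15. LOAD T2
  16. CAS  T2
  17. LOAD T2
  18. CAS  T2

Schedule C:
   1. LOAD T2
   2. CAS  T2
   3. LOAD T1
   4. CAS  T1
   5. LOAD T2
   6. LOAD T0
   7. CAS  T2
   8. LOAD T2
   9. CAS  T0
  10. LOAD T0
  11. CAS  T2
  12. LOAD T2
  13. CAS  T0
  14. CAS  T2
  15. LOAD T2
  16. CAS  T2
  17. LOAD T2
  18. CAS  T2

C

Run C:
#1 T2 reads 1
#2 T2 CAS(1→2) writes; counter now 2
#3 T1 reads 2
#4 T1 CAS(2→3) writes; counter now 3
#5 T2 reads 3
#6 T0 reads 3
#7 T2 CAS(3→4) writes; counter now 4
#8 T2 reads 4
#9 T0 CAS(3→4) fails; counter now 4
#10 T0 reads 4
#11 T2 CAS(4→5) writes; counter now 5
#12 T2 reads 5
#13 T0 CAS(4→5) fails; counter now 5
#14 T2 CAS(5→6) writes; counter now 6
#15 T2 reads 6
#16 T2 CAS(6→7) writes; counter now 7
#17 T2 reads 7
#18 T2 CAS(7→8) writes; counter now 8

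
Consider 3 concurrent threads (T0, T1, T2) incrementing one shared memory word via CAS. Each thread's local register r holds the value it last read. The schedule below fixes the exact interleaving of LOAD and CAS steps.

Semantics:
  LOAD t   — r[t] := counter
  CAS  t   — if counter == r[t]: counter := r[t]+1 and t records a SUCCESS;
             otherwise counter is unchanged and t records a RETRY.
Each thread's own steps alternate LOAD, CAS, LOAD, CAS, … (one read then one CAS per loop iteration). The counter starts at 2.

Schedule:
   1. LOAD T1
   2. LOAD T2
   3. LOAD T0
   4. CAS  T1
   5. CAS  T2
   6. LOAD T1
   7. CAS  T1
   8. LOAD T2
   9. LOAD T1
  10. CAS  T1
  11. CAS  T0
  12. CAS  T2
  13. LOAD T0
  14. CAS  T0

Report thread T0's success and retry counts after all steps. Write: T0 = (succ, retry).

T1 LOAD — after: cnt=2, r=2 — load
T2 LOAD — after: cnt=2, r=2 — load
T0 LOAD — after: cnt=2, r=2 — load
T1 CAS — after: cnt=3, r=2 — ok
T2 CAS — after: cnt=3, r=2 — retry
T1 LOAD — after: cnt=3, r=3 — load
T1 CAS — after: cnt=4, r=3 — ok
T2 LOAD — after: cnt=4, r=4 — load
T1 LOAD — after: cnt=4, r=4 — load
T1 CAS — after: cnt=5, r=4 — ok
T0 CAS — after: cnt=5, r=2 — retry
T2 CAS — after: cnt=5, r=4 — retry
T0 LOAD — after: cnt=5, r=5 — load
T0 CAS — after: cnt=6, r=5 — ok

T0 = (1, 1)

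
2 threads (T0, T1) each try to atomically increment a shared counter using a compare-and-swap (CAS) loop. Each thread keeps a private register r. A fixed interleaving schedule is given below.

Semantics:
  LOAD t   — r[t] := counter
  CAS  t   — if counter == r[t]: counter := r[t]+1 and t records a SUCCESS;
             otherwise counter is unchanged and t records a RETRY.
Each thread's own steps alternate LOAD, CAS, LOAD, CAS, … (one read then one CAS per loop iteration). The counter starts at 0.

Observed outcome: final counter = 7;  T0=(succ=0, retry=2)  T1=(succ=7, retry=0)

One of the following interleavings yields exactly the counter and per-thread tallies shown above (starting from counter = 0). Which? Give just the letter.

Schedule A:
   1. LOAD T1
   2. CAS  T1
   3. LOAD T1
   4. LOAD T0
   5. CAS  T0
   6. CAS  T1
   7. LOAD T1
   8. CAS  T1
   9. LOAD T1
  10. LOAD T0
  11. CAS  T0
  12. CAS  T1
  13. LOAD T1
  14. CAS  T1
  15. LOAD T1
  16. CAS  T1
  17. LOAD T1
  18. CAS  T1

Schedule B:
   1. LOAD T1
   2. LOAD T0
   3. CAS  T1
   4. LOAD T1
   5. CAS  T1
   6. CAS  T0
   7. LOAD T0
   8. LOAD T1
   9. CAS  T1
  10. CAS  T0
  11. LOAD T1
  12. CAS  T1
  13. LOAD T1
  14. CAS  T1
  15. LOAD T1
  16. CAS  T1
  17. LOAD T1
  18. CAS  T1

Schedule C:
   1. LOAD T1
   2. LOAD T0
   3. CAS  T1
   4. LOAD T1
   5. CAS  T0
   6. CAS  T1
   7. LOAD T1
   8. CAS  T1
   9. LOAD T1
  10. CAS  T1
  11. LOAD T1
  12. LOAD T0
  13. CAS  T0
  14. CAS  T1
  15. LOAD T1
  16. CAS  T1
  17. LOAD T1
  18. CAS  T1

Run B:
#1 T1 reads 0
#2 T0 reads 0
#3 T1 CAS(0→1) writes; counter now 1
#4 T1 reads 1
#5 T1 CAS(1→2) writes; counter now 2
#6 T0 CAS(0→1) fails; counter now 2
#7 T0 reads 2
#8 T1 reads 2
#9 T1 CAS(2→3) writes; counter now 3
#10 T0 CAS(2→3) fails; counter now 3
#11 T1 reads 3
#12 T1 CAS(3→4) writes; counter now 4
#13 T1 reads 4
#14 T1 CAS(4→5) writes; counter now 5
#15 T1 reads 5
#16 T1 CAS(5→6) writes; counter now 6
#17 T1 reads 6
#18 T1 CAS(6→7) writes; counter now 7

B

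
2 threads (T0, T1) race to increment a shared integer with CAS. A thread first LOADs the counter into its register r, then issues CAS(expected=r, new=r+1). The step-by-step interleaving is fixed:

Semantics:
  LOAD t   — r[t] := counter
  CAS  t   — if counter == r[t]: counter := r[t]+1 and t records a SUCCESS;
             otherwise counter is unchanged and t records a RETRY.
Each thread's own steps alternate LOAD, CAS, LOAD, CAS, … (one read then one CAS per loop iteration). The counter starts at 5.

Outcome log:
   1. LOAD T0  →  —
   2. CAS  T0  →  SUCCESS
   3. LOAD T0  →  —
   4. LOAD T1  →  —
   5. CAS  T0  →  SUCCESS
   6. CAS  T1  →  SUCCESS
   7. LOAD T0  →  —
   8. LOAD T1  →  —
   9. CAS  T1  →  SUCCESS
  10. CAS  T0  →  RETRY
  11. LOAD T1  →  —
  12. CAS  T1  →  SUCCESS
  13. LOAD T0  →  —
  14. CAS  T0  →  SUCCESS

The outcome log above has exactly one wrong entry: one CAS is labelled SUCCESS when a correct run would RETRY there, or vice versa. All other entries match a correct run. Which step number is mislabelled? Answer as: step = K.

Correct run:
[1] T0.load  rd  (counter 5, T0.r 5)
[2] T0.cas  hit  (counter 6, T0.r 5)
[3] T0.load  rd  (counter 6, T0.r 6)
[4] T1.load  rd  (counter 6, T1.r 6)
[5] T0.cas  hit  (counter 7, T0.r 6)
[6] T1.cas  miss  (counter 7, T1.r 6)
[7] T0.load  rd  (counter 7, T0.r 7)
[8] T1.load  rd  (counter 7, T1.r 7)
[9] T1.cas  hit  (counter 8, T1.r 7)
[10] T0.cas  miss  (counter 8, T0.r 7)
[11] T1.load  rd  (counter 8, T1.r 8)
[12] T1.cas  hit  (counter 9, T1.r 8)
[13] T0.load  rd  (counter 9, T0.r 9)
[14] T0.cas  hit  (counter 10, T0.r 9)
Mismatch at 6.

step = 6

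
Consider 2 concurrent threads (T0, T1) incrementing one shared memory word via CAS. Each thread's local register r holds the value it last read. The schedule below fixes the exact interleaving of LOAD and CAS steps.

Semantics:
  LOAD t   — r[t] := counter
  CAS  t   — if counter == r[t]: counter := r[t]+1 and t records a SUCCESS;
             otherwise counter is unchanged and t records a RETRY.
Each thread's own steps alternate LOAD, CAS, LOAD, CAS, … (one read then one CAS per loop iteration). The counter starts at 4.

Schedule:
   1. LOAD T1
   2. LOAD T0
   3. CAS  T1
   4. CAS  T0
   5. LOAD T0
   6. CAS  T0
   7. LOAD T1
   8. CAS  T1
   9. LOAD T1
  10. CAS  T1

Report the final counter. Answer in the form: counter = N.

counter = 8

step 1: T1 LOAD ⇒ load; ctr=4 reg=4
step 2: T0 LOAD ⇒ load; ctr=4 reg=4
step 3: T1 CAS ⇒ ok; ctr=5 reg=4
step 4: T0 CAS ⇒ retry; ctr=5 reg=4
step 5: T0 LOAD ⇒ load; ctr=5 reg=5
step 6: T0 CAS ⇒ ok; ctr=6 reg=5
step 7: T1 LOAD ⇒ load; ctr=6 reg=6
step 8: T1 CAS ⇒ ok; ctr=7 reg=6
step 9: T1 LOAD ⇒ load; ctr=7 reg=7
step 10: T1 CAS ⇒ ok; ctr=8 reg=7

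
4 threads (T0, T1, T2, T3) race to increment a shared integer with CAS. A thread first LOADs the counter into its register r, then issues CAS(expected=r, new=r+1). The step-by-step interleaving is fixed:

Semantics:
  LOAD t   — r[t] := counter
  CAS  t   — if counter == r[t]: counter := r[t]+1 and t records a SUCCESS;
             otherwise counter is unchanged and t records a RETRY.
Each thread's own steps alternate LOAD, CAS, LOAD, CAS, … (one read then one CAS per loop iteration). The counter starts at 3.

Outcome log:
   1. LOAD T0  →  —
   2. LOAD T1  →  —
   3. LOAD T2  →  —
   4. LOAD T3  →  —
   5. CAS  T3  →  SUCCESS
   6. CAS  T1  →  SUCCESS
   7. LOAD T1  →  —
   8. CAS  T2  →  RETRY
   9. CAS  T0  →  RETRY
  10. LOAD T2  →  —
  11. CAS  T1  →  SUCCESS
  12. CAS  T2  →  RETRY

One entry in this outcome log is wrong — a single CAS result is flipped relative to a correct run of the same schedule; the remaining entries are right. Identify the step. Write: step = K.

step = 6

Correct run:
[1] T0.load  rd  (counter 3, T0.r 3)
[2] T1.load  rd  (counter 3, T1.r 3)
[3] T2.load  rd  (counter 3, T2.r 3)
[4] T3.load  rd  (counter 3, T3.r 3)
[5] T3.cas  hit  (counter 4, T3.r 3)
[6] T1.cas  miss  (counter 4, T1.r 3)
[7] T1.load  rd  (counter 4, T1.r 4)
[8] T2.cas  miss  (counter 4, T2.r 3)
[9] T0.cas  miss  (counter 4, T0.r 3)
[10] T2.load  rd  (counter 4, T2.r 4)
[11] T1.cas  hit  (counter 5, T1.r 4)
[12] T2.cas  miss  (counter 5, T2.r 4)
Flip is step 6.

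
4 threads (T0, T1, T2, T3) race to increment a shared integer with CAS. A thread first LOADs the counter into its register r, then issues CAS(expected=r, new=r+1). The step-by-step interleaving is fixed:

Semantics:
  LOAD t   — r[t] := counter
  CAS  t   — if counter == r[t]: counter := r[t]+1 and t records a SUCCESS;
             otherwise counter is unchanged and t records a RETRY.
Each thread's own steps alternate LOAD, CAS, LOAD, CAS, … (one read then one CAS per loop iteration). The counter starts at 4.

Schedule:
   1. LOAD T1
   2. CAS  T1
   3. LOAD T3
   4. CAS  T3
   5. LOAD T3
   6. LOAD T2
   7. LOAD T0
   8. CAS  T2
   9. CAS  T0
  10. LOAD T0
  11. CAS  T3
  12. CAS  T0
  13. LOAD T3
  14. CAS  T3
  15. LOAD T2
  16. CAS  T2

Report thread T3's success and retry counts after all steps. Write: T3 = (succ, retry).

T3 = (2, 1)

T1 LOAD — after: cnt=4, r=4 — load
T1 CAS — after: cnt=5, r=4 — ok
T3 LOAD — after: cnt=5, r=5 — load
T3 CAS — after: cnt=6, r=5 — ok
T3 LOAD — after: cnt=6, r=6 — load
T2 LOAD — after: cnt=6, r=6 — load
T0 LOAD — after: cnt=6, r=6 — load
T2 CAS — after: cnt=7, r=6 — ok
T0 CAS — after: cnt=7, r=6 — retry
T0 LOAD — after: cnt=7, r=7 — load
T3 CAS — after: cnt=7, r=6 — retry
T0 CAS — after: cnt=8, r=7 — ok
T3 LOAD — after: cnt=8, r=8 — load
T3 CAS — after: cnt=9, r=8 — ok
T2 LOAD — after: cnt=9, r=9 — load
T2 CAS — after: cnt=10, r=9 — ok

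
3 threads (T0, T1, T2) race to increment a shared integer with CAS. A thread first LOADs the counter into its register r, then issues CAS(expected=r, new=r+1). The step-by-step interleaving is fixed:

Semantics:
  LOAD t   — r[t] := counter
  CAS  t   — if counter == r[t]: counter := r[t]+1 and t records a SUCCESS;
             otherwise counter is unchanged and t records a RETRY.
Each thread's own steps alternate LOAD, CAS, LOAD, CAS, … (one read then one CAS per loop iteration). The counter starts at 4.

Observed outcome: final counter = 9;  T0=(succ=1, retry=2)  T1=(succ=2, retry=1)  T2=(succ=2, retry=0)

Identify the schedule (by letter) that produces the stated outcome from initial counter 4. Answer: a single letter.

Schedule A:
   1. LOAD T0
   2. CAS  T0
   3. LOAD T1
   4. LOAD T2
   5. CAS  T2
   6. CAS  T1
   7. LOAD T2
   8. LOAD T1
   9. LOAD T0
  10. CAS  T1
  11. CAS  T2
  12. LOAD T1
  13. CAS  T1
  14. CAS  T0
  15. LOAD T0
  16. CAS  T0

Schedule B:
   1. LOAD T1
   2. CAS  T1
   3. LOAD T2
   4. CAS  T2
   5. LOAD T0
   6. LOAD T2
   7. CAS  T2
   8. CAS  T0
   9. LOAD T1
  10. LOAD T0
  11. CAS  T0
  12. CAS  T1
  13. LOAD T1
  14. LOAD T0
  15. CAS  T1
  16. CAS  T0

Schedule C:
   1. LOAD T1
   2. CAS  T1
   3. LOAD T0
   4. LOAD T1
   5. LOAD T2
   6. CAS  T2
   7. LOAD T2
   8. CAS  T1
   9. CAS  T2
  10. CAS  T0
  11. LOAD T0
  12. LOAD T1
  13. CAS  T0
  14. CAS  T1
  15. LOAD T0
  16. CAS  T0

B

Simulating candidate B:
T1 LOAD — after: cnt=4, r=4 — load
T1 CAS — after: cnt=5, r=4 — ok
T2 LOAD — after: cnt=5, r=5 — load
T2 CAS — after: cnt=6, r=5 — ok
T0 LOAD — after: cnt=6, r=6 — load
T2 LOAD — after: cnt=6, r=6 — load
T2 CAS — after: cnt=7, r=6 — ok
T0 CAS — after: cnt=7, r=6 — retry
T1 LOAD — after: cnt=7, r=7 — load
T0 LOAD — after: cnt=7, r=7 — load
T0 CAS — after: cnt=8, r=7 — ok
T1 CAS — after: cnt=8, r=7 — retry
T1 LOAD — after: cnt=8, r=8 — load
T0 LOAD — after: cnt=8, r=8 — load
T1 CAS — after: cnt=9, r=8 — ok
T0 CAS — after: cnt=9, r=8 — retry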